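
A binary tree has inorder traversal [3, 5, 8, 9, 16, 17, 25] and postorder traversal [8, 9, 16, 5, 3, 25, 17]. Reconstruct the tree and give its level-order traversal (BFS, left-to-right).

Inorder:   [3, 5, 8, 9, 16, 17, 25]
Postorder: [8, 9, 16, 5, 3, 25, 17]
Algorithm: postorder visits root last, so walk postorder right-to-left;
each value is the root of the current inorder slice — split it at that
value, recurse on the right subtree first, then the left.
Recursive splits:
  root=17; inorder splits into left=[3, 5, 8, 9, 16], right=[25]
  root=25; inorder splits into left=[], right=[]
  root=3; inorder splits into left=[], right=[5, 8, 9, 16]
  root=5; inorder splits into left=[], right=[8, 9, 16]
  root=16; inorder splits into left=[8, 9], right=[]
  root=9; inorder splits into left=[8], right=[]
  root=8; inorder splits into left=[], right=[]
Reconstructed level-order: [17, 3, 25, 5, 16, 9, 8]


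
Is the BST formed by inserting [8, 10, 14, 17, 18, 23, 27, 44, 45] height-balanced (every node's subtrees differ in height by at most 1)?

Tree (level-order array): [8, None, 10, None, 14, None, 17, None, 18, None, 23, None, 27, None, 44, None, 45]
Definition: a tree is height-balanced if, at every node, |h(left) - h(right)| <= 1 (empty subtree has height -1).
Bottom-up per-node check:
  node 45: h_left=-1, h_right=-1, diff=0 [OK], height=0
  node 44: h_left=-1, h_right=0, diff=1 [OK], height=1
  node 27: h_left=-1, h_right=1, diff=2 [FAIL (|-1-1|=2 > 1)], height=2
  node 23: h_left=-1, h_right=2, diff=3 [FAIL (|-1-2|=3 > 1)], height=3
  node 18: h_left=-1, h_right=3, diff=4 [FAIL (|-1-3|=4 > 1)], height=4
  node 17: h_left=-1, h_right=4, diff=5 [FAIL (|-1-4|=5 > 1)], height=5
  node 14: h_left=-1, h_right=5, diff=6 [FAIL (|-1-5|=6 > 1)], height=6
  node 10: h_left=-1, h_right=6, diff=7 [FAIL (|-1-6|=7 > 1)], height=7
  node 8: h_left=-1, h_right=7, diff=8 [FAIL (|-1-7|=8 > 1)], height=8
Node 27 violates the condition: |-1 - 1| = 2 > 1.
Result: Not balanced


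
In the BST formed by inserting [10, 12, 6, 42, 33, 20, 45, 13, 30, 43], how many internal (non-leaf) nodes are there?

Tree built from: [10, 12, 6, 42, 33, 20, 45, 13, 30, 43]
Tree (level-order array): [10, 6, 12, None, None, None, 42, 33, 45, 20, None, 43, None, 13, 30]
Rule: An internal node has at least one child.
Per-node child counts:
  node 10: 2 child(ren)
  node 6: 0 child(ren)
  node 12: 1 child(ren)
  node 42: 2 child(ren)
  node 33: 1 child(ren)
  node 20: 2 child(ren)
  node 13: 0 child(ren)
  node 30: 0 child(ren)
  node 45: 1 child(ren)
  node 43: 0 child(ren)
Matching nodes: [10, 12, 42, 33, 20, 45]
Count of internal (non-leaf) nodes: 6


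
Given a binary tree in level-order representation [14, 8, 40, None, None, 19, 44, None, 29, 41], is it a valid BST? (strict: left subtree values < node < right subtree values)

Level-order array: [14, 8, 40, None, None, 19, 44, None, 29, 41]
Validate using subtree bounds (lo, hi): at each node, require lo < value < hi,
then recurse left with hi=value and right with lo=value.
Preorder trace (stopping at first violation):
  at node 14 with bounds (-inf, +inf): OK
  at node 8 with bounds (-inf, 14): OK
  at node 40 with bounds (14, +inf): OK
  at node 19 with bounds (14, 40): OK
  at node 29 with bounds (19, 40): OK
  at node 44 with bounds (40, +inf): OK
  at node 41 with bounds (40, 44): OK
No violation found at any node.
Result: Valid BST


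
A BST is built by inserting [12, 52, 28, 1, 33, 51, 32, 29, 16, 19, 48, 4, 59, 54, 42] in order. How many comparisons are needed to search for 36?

Search path for 36: 12 -> 52 -> 28 -> 33 -> 51 -> 48 -> 42
Found: False
Comparisons: 7


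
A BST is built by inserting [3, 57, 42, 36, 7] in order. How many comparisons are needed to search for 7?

Search path for 7: 3 -> 57 -> 42 -> 36 -> 7
Found: True
Comparisons: 5


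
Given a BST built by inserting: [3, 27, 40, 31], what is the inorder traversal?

Tree insertion order: [3, 27, 40, 31]
Tree (level-order array): [3, None, 27, None, 40, 31]
Inorder traversal: [3, 27, 31, 40]


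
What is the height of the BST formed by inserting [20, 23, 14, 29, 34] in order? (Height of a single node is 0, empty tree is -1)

Insertion order: [20, 23, 14, 29, 34]
Tree (level-order array): [20, 14, 23, None, None, None, 29, None, 34]
Compute height bottom-up (empty subtree = -1):
  height(14) = 1 + max(-1, -1) = 0
  height(34) = 1 + max(-1, -1) = 0
  height(29) = 1 + max(-1, 0) = 1
  height(23) = 1 + max(-1, 1) = 2
  height(20) = 1 + max(0, 2) = 3
Height = 3


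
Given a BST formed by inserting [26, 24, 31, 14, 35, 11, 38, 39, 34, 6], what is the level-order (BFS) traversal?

Tree insertion order: [26, 24, 31, 14, 35, 11, 38, 39, 34, 6]
Tree (level-order array): [26, 24, 31, 14, None, None, 35, 11, None, 34, 38, 6, None, None, None, None, 39]
BFS from the root, enqueuing left then right child of each popped node:
  queue [26] -> pop 26, enqueue [24, 31], visited so far: [26]
  queue [24, 31] -> pop 24, enqueue [14], visited so far: [26, 24]
  queue [31, 14] -> pop 31, enqueue [35], visited so far: [26, 24, 31]
  queue [14, 35] -> pop 14, enqueue [11], visited so far: [26, 24, 31, 14]
  queue [35, 11] -> pop 35, enqueue [34, 38], visited so far: [26, 24, 31, 14, 35]
  queue [11, 34, 38] -> pop 11, enqueue [6], visited so far: [26, 24, 31, 14, 35, 11]
  queue [34, 38, 6] -> pop 34, enqueue [none], visited so far: [26, 24, 31, 14, 35, 11, 34]
  queue [38, 6] -> pop 38, enqueue [39], visited so far: [26, 24, 31, 14, 35, 11, 34, 38]
  queue [6, 39] -> pop 6, enqueue [none], visited so far: [26, 24, 31, 14, 35, 11, 34, 38, 6]
  queue [39] -> pop 39, enqueue [none], visited so far: [26, 24, 31, 14, 35, 11, 34, 38, 6, 39]
Result: [26, 24, 31, 14, 35, 11, 34, 38, 6, 39]


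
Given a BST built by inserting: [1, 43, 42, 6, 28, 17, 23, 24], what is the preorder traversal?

Tree insertion order: [1, 43, 42, 6, 28, 17, 23, 24]
Tree (level-order array): [1, None, 43, 42, None, 6, None, None, 28, 17, None, None, 23, None, 24]
Preorder traversal: [1, 43, 42, 6, 28, 17, 23, 24]


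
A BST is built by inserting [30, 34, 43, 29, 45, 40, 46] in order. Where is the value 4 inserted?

Starting tree (level order): [30, 29, 34, None, None, None, 43, 40, 45, None, None, None, 46]
Insertion path: 30 -> 29
Result: insert 4 as left child of 29
Final tree (level order): [30, 29, 34, 4, None, None, 43, None, None, 40, 45, None, None, None, 46]


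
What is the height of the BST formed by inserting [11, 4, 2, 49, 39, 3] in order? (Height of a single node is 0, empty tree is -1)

Insertion order: [11, 4, 2, 49, 39, 3]
Tree (level-order array): [11, 4, 49, 2, None, 39, None, None, 3]
Compute height bottom-up (empty subtree = -1):
  height(3) = 1 + max(-1, -1) = 0
  height(2) = 1 + max(-1, 0) = 1
  height(4) = 1 + max(1, -1) = 2
  height(39) = 1 + max(-1, -1) = 0
  height(49) = 1 + max(0, -1) = 1
  height(11) = 1 + max(2, 1) = 3
Height = 3


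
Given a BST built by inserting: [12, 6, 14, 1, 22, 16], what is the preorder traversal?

Tree insertion order: [12, 6, 14, 1, 22, 16]
Tree (level-order array): [12, 6, 14, 1, None, None, 22, None, None, 16]
Preorder traversal: [12, 6, 1, 14, 22, 16]


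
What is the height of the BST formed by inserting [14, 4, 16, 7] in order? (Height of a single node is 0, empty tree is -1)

Insertion order: [14, 4, 16, 7]
Tree (level-order array): [14, 4, 16, None, 7]
Compute height bottom-up (empty subtree = -1):
  height(7) = 1 + max(-1, -1) = 0
  height(4) = 1 + max(-1, 0) = 1
  height(16) = 1 + max(-1, -1) = 0
  height(14) = 1 + max(1, 0) = 2
Height = 2


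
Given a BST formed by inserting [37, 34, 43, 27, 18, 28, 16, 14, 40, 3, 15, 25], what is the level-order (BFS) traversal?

Tree insertion order: [37, 34, 43, 27, 18, 28, 16, 14, 40, 3, 15, 25]
Tree (level-order array): [37, 34, 43, 27, None, 40, None, 18, 28, None, None, 16, 25, None, None, 14, None, None, None, 3, 15]
BFS from the root, enqueuing left then right child of each popped node:
  queue [37] -> pop 37, enqueue [34, 43], visited so far: [37]
  queue [34, 43] -> pop 34, enqueue [27], visited so far: [37, 34]
  queue [43, 27] -> pop 43, enqueue [40], visited so far: [37, 34, 43]
  queue [27, 40] -> pop 27, enqueue [18, 28], visited so far: [37, 34, 43, 27]
  queue [40, 18, 28] -> pop 40, enqueue [none], visited so far: [37, 34, 43, 27, 40]
  queue [18, 28] -> pop 18, enqueue [16, 25], visited so far: [37, 34, 43, 27, 40, 18]
  queue [28, 16, 25] -> pop 28, enqueue [none], visited so far: [37, 34, 43, 27, 40, 18, 28]
  queue [16, 25] -> pop 16, enqueue [14], visited so far: [37, 34, 43, 27, 40, 18, 28, 16]
  queue [25, 14] -> pop 25, enqueue [none], visited so far: [37, 34, 43, 27, 40, 18, 28, 16, 25]
  queue [14] -> pop 14, enqueue [3, 15], visited so far: [37, 34, 43, 27, 40, 18, 28, 16, 25, 14]
  queue [3, 15] -> pop 3, enqueue [none], visited so far: [37, 34, 43, 27, 40, 18, 28, 16, 25, 14, 3]
  queue [15] -> pop 15, enqueue [none], visited so far: [37, 34, 43, 27, 40, 18, 28, 16, 25, 14, 3, 15]
Result: [37, 34, 43, 27, 40, 18, 28, 16, 25, 14, 3, 15]


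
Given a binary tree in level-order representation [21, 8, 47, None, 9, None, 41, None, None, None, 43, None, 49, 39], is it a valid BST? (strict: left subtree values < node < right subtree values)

Level-order array: [21, 8, 47, None, 9, None, 41, None, None, None, 43, None, 49, 39]
Validate using subtree bounds (lo, hi): at each node, require lo < value < hi,
then recurse left with hi=value and right with lo=value.
Preorder trace (stopping at first violation):
  at node 21 with bounds (-inf, +inf): OK
  at node 8 with bounds (-inf, 21): OK
  at node 9 with bounds (8, 21): OK
  at node 47 with bounds (21, +inf): OK
  at node 41 with bounds (47, +inf): VIOLATION
Node 41 violates its bound: not (47 < 41 < +inf).
Result: Not a valid BST


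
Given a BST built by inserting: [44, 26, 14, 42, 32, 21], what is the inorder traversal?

Tree insertion order: [44, 26, 14, 42, 32, 21]
Tree (level-order array): [44, 26, None, 14, 42, None, 21, 32]
Inorder traversal: [14, 21, 26, 32, 42, 44]


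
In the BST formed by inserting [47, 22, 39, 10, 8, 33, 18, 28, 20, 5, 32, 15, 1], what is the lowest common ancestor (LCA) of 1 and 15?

Tree insertion order: [47, 22, 39, 10, 8, 33, 18, 28, 20, 5, 32, 15, 1]
Tree (level-order array): [47, 22, None, 10, 39, 8, 18, 33, None, 5, None, 15, 20, 28, None, 1, None, None, None, None, None, None, 32]
In a BST, the LCA of p=1, q=15 is the first node v on the
root-to-leaf path with p <= v <= q (go left if both < v, right if both > v).
Walk from root:
  at 47: both 1 and 15 < 47, go left
  at 22: both 1 and 15 < 22, go left
  at 10: 1 <= 10 <= 15, this is the LCA
LCA = 10


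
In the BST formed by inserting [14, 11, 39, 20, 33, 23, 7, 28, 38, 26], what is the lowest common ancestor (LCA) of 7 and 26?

Tree insertion order: [14, 11, 39, 20, 33, 23, 7, 28, 38, 26]
Tree (level-order array): [14, 11, 39, 7, None, 20, None, None, None, None, 33, 23, 38, None, 28, None, None, 26]
In a BST, the LCA of p=7, q=26 is the first node v on the
root-to-leaf path with p <= v <= q (go left if both < v, right if both > v).
Walk from root:
  at 14: 7 <= 14 <= 26, this is the LCA
LCA = 14


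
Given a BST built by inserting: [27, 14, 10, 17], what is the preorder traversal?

Tree insertion order: [27, 14, 10, 17]
Tree (level-order array): [27, 14, None, 10, 17]
Preorder traversal: [27, 14, 10, 17]


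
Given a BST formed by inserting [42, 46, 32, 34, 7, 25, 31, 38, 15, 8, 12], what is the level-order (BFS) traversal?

Tree insertion order: [42, 46, 32, 34, 7, 25, 31, 38, 15, 8, 12]
Tree (level-order array): [42, 32, 46, 7, 34, None, None, None, 25, None, 38, 15, 31, None, None, 8, None, None, None, None, 12]
BFS from the root, enqueuing left then right child of each popped node:
  queue [42] -> pop 42, enqueue [32, 46], visited so far: [42]
  queue [32, 46] -> pop 32, enqueue [7, 34], visited so far: [42, 32]
  queue [46, 7, 34] -> pop 46, enqueue [none], visited so far: [42, 32, 46]
  queue [7, 34] -> pop 7, enqueue [25], visited so far: [42, 32, 46, 7]
  queue [34, 25] -> pop 34, enqueue [38], visited so far: [42, 32, 46, 7, 34]
  queue [25, 38] -> pop 25, enqueue [15, 31], visited so far: [42, 32, 46, 7, 34, 25]
  queue [38, 15, 31] -> pop 38, enqueue [none], visited so far: [42, 32, 46, 7, 34, 25, 38]
  queue [15, 31] -> pop 15, enqueue [8], visited so far: [42, 32, 46, 7, 34, 25, 38, 15]
  queue [31, 8] -> pop 31, enqueue [none], visited so far: [42, 32, 46, 7, 34, 25, 38, 15, 31]
  queue [8] -> pop 8, enqueue [12], visited so far: [42, 32, 46, 7, 34, 25, 38, 15, 31, 8]
  queue [12] -> pop 12, enqueue [none], visited so far: [42, 32, 46, 7, 34, 25, 38, 15, 31, 8, 12]
Result: [42, 32, 46, 7, 34, 25, 38, 15, 31, 8, 12]


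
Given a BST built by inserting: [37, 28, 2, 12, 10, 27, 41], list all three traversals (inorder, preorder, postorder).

Tree insertion order: [37, 28, 2, 12, 10, 27, 41]
Tree (level-order array): [37, 28, 41, 2, None, None, None, None, 12, 10, 27]
Inorder (L, root, R): [2, 10, 12, 27, 28, 37, 41]
Preorder (root, L, R): [37, 28, 2, 12, 10, 27, 41]
Postorder (L, R, root): [10, 27, 12, 2, 28, 41, 37]


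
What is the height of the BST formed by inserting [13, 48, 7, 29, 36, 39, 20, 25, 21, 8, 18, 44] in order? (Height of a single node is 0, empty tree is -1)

Insertion order: [13, 48, 7, 29, 36, 39, 20, 25, 21, 8, 18, 44]
Tree (level-order array): [13, 7, 48, None, 8, 29, None, None, None, 20, 36, 18, 25, None, 39, None, None, 21, None, None, 44]
Compute height bottom-up (empty subtree = -1):
  height(8) = 1 + max(-1, -1) = 0
  height(7) = 1 + max(-1, 0) = 1
  height(18) = 1 + max(-1, -1) = 0
  height(21) = 1 + max(-1, -1) = 0
  height(25) = 1 + max(0, -1) = 1
  height(20) = 1 + max(0, 1) = 2
  height(44) = 1 + max(-1, -1) = 0
  height(39) = 1 + max(-1, 0) = 1
  height(36) = 1 + max(-1, 1) = 2
  height(29) = 1 + max(2, 2) = 3
  height(48) = 1 + max(3, -1) = 4
  height(13) = 1 + max(1, 4) = 5
Height = 5


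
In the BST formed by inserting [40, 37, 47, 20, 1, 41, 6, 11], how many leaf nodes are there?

Tree built from: [40, 37, 47, 20, 1, 41, 6, 11]
Tree (level-order array): [40, 37, 47, 20, None, 41, None, 1, None, None, None, None, 6, None, 11]
Rule: A leaf has 0 children.
Per-node child counts:
  node 40: 2 child(ren)
  node 37: 1 child(ren)
  node 20: 1 child(ren)
  node 1: 1 child(ren)
  node 6: 1 child(ren)
  node 11: 0 child(ren)
  node 47: 1 child(ren)
  node 41: 0 child(ren)
Matching nodes: [11, 41]
Count of leaf nodes: 2


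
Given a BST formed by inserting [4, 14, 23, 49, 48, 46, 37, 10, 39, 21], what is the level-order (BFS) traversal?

Tree insertion order: [4, 14, 23, 49, 48, 46, 37, 10, 39, 21]
Tree (level-order array): [4, None, 14, 10, 23, None, None, 21, 49, None, None, 48, None, 46, None, 37, None, None, 39]
BFS from the root, enqueuing left then right child of each popped node:
  queue [4] -> pop 4, enqueue [14], visited so far: [4]
  queue [14] -> pop 14, enqueue [10, 23], visited so far: [4, 14]
  queue [10, 23] -> pop 10, enqueue [none], visited so far: [4, 14, 10]
  queue [23] -> pop 23, enqueue [21, 49], visited so far: [4, 14, 10, 23]
  queue [21, 49] -> pop 21, enqueue [none], visited so far: [4, 14, 10, 23, 21]
  queue [49] -> pop 49, enqueue [48], visited so far: [4, 14, 10, 23, 21, 49]
  queue [48] -> pop 48, enqueue [46], visited so far: [4, 14, 10, 23, 21, 49, 48]
  queue [46] -> pop 46, enqueue [37], visited so far: [4, 14, 10, 23, 21, 49, 48, 46]
  queue [37] -> pop 37, enqueue [39], visited so far: [4, 14, 10, 23, 21, 49, 48, 46, 37]
  queue [39] -> pop 39, enqueue [none], visited so far: [4, 14, 10, 23, 21, 49, 48, 46, 37, 39]
Result: [4, 14, 10, 23, 21, 49, 48, 46, 37, 39]


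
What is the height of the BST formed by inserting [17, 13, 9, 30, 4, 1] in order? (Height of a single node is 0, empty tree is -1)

Insertion order: [17, 13, 9, 30, 4, 1]
Tree (level-order array): [17, 13, 30, 9, None, None, None, 4, None, 1]
Compute height bottom-up (empty subtree = -1):
  height(1) = 1 + max(-1, -1) = 0
  height(4) = 1 + max(0, -1) = 1
  height(9) = 1 + max(1, -1) = 2
  height(13) = 1 + max(2, -1) = 3
  height(30) = 1 + max(-1, -1) = 0
  height(17) = 1 + max(3, 0) = 4
Height = 4


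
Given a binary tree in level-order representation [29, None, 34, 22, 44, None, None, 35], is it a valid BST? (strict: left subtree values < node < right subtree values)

Level-order array: [29, None, 34, 22, 44, None, None, 35]
Validate using subtree bounds (lo, hi): at each node, require lo < value < hi,
then recurse left with hi=value and right with lo=value.
Preorder trace (stopping at first violation):
  at node 29 with bounds (-inf, +inf): OK
  at node 34 with bounds (29, +inf): OK
  at node 22 with bounds (29, 34): VIOLATION
Node 22 violates its bound: not (29 < 22 < 34).
Result: Not a valid BST


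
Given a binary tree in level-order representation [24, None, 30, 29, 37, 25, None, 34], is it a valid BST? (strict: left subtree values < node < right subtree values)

Level-order array: [24, None, 30, 29, 37, 25, None, 34]
Validate using subtree bounds (lo, hi): at each node, require lo < value < hi,
then recurse left with hi=value and right with lo=value.
Preorder trace (stopping at first violation):
  at node 24 with bounds (-inf, +inf): OK
  at node 30 with bounds (24, +inf): OK
  at node 29 with bounds (24, 30): OK
  at node 25 with bounds (24, 29): OK
  at node 37 with bounds (30, +inf): OK
  at node 34 with bounds (30, 37): OK
No violation found at any node.
Result: Valid BST


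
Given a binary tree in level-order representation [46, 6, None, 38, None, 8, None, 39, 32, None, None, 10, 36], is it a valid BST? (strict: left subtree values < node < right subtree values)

Level-order array: [46, 6, None, 38, None, 8, None, 39, 32, None, None, 10, 36]
Validate using subtree bounds (lo, hi): at each node, require lo < value < hi,
then recurse left with hi=value and right with lo=value.
Preorder trace (stopping at first violation):
  at node 46 with bounds (-inf, +inf): OK
  at node 6 with bounds (-inf, 46): OK
  at node 38 with bounds (-inf, 6): VIOLATION
Node 38 violates its bound: not (-inf < 38 < 6).
Result: Not a valid BST


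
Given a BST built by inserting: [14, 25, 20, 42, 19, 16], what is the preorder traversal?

Tree insertion order: [14, 25, 20, 42, 19, 16]
Tree (level-order array): [14, None, 25, 20, 42, 19, None, None, None, 16]
Preorder traversal: [14, 25, 20, 19, 16, 42]


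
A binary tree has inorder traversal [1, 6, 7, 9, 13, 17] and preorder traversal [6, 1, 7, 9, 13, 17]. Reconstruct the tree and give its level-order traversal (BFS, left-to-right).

Inorder:  [1, 6, 7, 9, 13, 17]
Preorder: [6, 1, 7, 9, 13, 17]
Algorithm: preorder visits root first, so consume preorder in order;
for each root, split the current inorder slice at that value into
left-subtree inorder and right-subtree inorder, then recurse.
Recursive splits:
  root=6; inorder splits into left=[1], right=[7, 9, 13, 17]
  root=1; inorder splits into left=[], right=[]
  root=7; inorder splits into left=[], right=[9, 13, 17]
  root=9; inorder splits into left=[], right=[13, 17]
  root=13; inorder splits into left=[], right=[17]
  root=17; inorder splits into left=[], right=[]
Reconstructed level-order: [6, 1, 7, 9, 13, 17]


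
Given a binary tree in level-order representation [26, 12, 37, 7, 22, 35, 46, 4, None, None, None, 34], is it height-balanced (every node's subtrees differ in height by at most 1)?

Tree (level-order array): [26, 12, 37, 7, 22, 35, 46, 4, None, None, None, 34]
Definition: a tree is height-balanced if, at every node, |h(left) - h(right)| <= 1 (empty subtree has height -1).
Bottom-up per-node check:
  node 4: h_left=-1, h_right=-1, diff=0 [OK], height=0
  node 7: h_left=0, h_right=-1, diff=1 [OK], height=1
  node 22: h_left=-1, h_right=-1, diff=0 [OK], height=0
  node 12: h_left=1, h_right=0, diff=1 [OK], height=2
  node 34: h_left=-1, h_right=-1, diff=0 [OK], height=0
  node 35: h_left=0, h_right=-1, diff=1 [OK], height=1
  node 46: h_left=-1, h_right=-1, diff=0 [OK], height=0
  node 37: h_left=1, h_right=0, diff=1 [OK], height=2
  node 26: h_left=2, h_right=2, diff=0 [OK], height=3
All nodes satisfy the balance condition.
Result: Balanced


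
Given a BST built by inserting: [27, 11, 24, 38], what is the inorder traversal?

Tree insertion order: [27, 11, 24, 38]
Tree (level-order array): [27, 11, 38, None, 24]
Inorder traversal: [11, 24, 27, 38]


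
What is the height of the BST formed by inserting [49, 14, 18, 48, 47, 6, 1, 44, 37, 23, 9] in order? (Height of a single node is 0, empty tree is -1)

Insertion order: [49, 14, 18, 48, 47, 6, 1, 44, 37, 23, 9]
Tree (level-order array): [49, 14, None, 6, 18, 1, 9, None, 48, None, None, None, None, 47, None, 44, None, 37, None, 23]
Compute height bottom-up (empty subtree = -1):
  height(1) = 1 + max(-1, -1) = 0
  height(9) = 1 + max(-1, -1) = 0
  height(6) = 1 + max(0, 0) = 1
  height(23) = 1 + max(-1, -1) = 0
  height(37) = 1 + max(0, -1) = 1
  height(44) = 1 + max(1, -1) = 2
  height(47) = 1 + max(2, -1) = 3
  height(48) = 1 + max(3, -1) = 4
  height(18) = 1 + max(-1, 4) = 5
  height(14) = 1 + max(1, 5) = 6
  height(49) = 1 + max(6, -1) = 7
Height = 7


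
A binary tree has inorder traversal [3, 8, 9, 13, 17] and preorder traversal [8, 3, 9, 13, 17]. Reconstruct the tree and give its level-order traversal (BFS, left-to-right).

Inorder:  [3, 8, 9, 13, 17]
Preorder: [8, 3, 9, 13, 17]
Algorithm: preorder visits root first, so consume preorder in order;
for each root, split the current inorder slice at that value into
left-subtree inorder and right-subtree inorder, then recurse.
Recursive splits:
  root=8; inorder splits into left=[3], right=[9, 13, 17]
  root=3; inorder splits into left=[], right=[]
  root=9; inorder splits into left=[], right=[13, 17]
  root=13; inorder splits into left=[], right=[17]
  root=17; inorder splits into left=[], right=[]
Reconstructed level-order: [8, 3, 9, 13, 17]


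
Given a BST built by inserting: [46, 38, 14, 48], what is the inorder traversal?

Tree insertion order: [46, 38, 14, 48]
Tree (level-order array): [46, 38, 48, 14]
Inorder traversal: [14, 38, 46, 48]


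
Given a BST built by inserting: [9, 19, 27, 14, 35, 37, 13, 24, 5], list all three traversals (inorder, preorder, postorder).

Tree insertion order: [9, 19, 27, 14, 35, 37, 13, 24, 5]
Tree (level-order array): [9, 5, 19, None, None, 14, 27, 13, None, 24, 35, None, None, None, None, None, 37]
Inorder (L, root, R): [5, 9, 13, 14, 19, 24, 27, 35, 37]
Preorder (root, L, R): [9, 5, 19, 14, 13, 27, 24, 35, 37]
Postorder (L, R, root): [5, 13, 14, 24, 37, 35, 27, 19, 9]


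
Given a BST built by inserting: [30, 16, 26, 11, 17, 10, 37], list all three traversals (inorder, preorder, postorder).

Tree insertion order: [30, 16, 26, 11, 17, 10, 37]
Tree (level-order array): [30, 16, 37, 11, 26, None, None, 10, None, 17]
Inorder (L, root, R): [10, 11, 16, 17, 26, 30, 37]
Preorder (root, L, R): [30, 16, 11, 10, 26, 17, 37]
Postorder (L, R, root): [10, 11, 17, 26, 16, 37, 30]


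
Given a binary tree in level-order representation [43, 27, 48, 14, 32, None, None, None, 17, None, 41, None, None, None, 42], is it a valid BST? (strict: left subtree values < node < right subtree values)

Level-order array: [43, 27, 48, 14, 32, None, None, None, 17, None, 41, None, None, None, 42]
Validate using subtree bounds (lo, hi): at each node, require lo < value < hi,
then recurse left with hi=value and right with lo=value.
Preorder trace (stopping at first violation):
  at node 43 with bounds (-inf, +inf): OK
  at node 27 with bounds (-inf, 43): OK
  at node 14 with bounds (-inf, 27): OK
  at node 17 with bounds (14, 27): OK
  at node 32 with bounds (27, 43): OK
  at node 41 with bounds (32, 43): OK
  at node 42 with bounds (41, 43): OK
  at node 48 with bounds (43, +inf): OK
No violation found at any node.
Result: Valid BST


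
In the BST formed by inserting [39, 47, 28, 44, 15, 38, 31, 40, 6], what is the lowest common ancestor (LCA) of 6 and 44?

Tree insertion order: [39, 47, 28, 44, 15, 38, 31, 40, 6]
Tree (level-order array): [39, 28, 47, 15, 38, 44, None, 6, None, 31, None, 40]
In a BST, the LCA of p=6, q=44 is the first node v on the
root-to-leaf path with p <= v <= q (go left if both < v, right if both > v).
Walk from root:
  at 39: 6 <= 39 <= 44, this is the LCA
LCA = 39


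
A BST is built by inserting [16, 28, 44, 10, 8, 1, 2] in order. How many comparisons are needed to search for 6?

Search path for 6: 16 -> 10 -> 8 -> 1 -> 2
Found: False
Comparisons: 5


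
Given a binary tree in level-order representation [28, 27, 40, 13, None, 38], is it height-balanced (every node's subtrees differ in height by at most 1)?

Tree (level-order array): [28, 27, 40, 13, None, 38]
Definition: a tree is height-balanced if, at every node, |h(left) - h(right)| <= 1 (empty subtree has height -1).
Bottom-up per-node check:
  node 13: h_left=-1, h_right=-1, diff=0 [OK], height=0
  node 27: h_left=0, h_right=-1, diff=1 [OK], height=1
  node 38: h_left=-1, h_right=-1, diff=0 [OK], height=0
  node 40: h_left=0, h_right=-1, diff=1 [OK], height=1
  node 28: h_left=1, h_right=1, diff=0 [OK], height=2
All nodes satisfy the balance condition.
Result: Balanced


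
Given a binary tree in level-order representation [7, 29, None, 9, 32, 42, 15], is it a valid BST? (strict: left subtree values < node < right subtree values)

Level-order array: [7, 29, None, 9, 32, 42, 15]
Validate using subtree bounds (lo, hi): at each node, require lo < value < hi,
then recurse left with hi=value and right with lo=value.
Preorder trace (stopping at first violation):
  at node 7 with bounds (-inf, +inf): OK
  at node 29 with bounds (-inf, 7): VIOLATION
Node 29 violates its bound: not (-inf < 29 < 7).
Result: Not a valid BST


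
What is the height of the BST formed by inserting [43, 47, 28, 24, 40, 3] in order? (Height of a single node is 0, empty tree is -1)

Insertion order: [43, 47, 28, 24, 40, 3]
Tree (level-order array): [43, 28, 47, 24, 40, None, None, 3]
Compute height bottom-up (empty subtree = -1):
  height(3) = 1 + max(-1, -1) = 0
  height(24) = 1 + max(0, -1) = 1
  height(40) = 1 + max(-1, -1) = 0
  height(28) = 1 + max(1, 0) = 2
  height(47) = 1 + max(-1, -1) = 0
  height(43) = 1 + max(2, 0) = 3
Height = 3


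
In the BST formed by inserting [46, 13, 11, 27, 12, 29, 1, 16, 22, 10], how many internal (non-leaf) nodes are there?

Tree built from: [46, 13, 11, 27, 12, 29, 1, 16, 22, 10]
Tree (level-order array): [46, 13, None, 11, 27, 1, 12, 16, 29, None, 10, None, None, None, 22]
Rule: An internal node has at least one child.
Per-node child counts:
  node 46: 1 child(ren)
  node 13: 2 child(ren)
  node 11: 2 child(ren)
  node 1: 1 child(ren)
  node 10: 0 child(ren)
  node 12: 0 child(ren)
  node 27: 2 child(ren)
  node 16: 1 child(ren)
  node 22: 0 child(ren)
  node 29: 0 child(ren)
Matching nodes: [46, 13, 11, 1, 27, 16]
Count of internal (non-leaf) nodes: 6


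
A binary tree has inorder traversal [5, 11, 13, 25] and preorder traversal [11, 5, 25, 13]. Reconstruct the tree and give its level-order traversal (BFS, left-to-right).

Inorder:  [5, 11, 13, 25]
Preorder: [11, 5, 25, 13]
Algorithm: preorder visits root first, so consume preorder in order;
for each root, split the current inorder slice at that value into
left-subtree inorder and right-subtree inorder, then recurse.
Recursive splits:
  root=11; inorder splits into left=[5], right=[13, 25]
  root=5; inorder splits into left=[], right=[]
  root=25; inorder splits into left=[13], right=[]
  root=13; inorder splits into left=[], right=[]
Reconstructed level-order: [11, 5, 25, 13]


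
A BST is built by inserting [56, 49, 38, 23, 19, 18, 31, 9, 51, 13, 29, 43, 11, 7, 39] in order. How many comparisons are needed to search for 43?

Search path for 43: 56 -> 49 -> 38 -> 43
Found: True
Comparisons: 4


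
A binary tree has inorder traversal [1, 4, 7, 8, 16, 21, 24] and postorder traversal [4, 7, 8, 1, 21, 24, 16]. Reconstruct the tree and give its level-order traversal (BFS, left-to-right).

Inorder:   [1, 4, 7, 8, 16, 21, 24]
Postorder: [4, 7, 8, 1, 21, 24, 16]
Algorithm: postorder visits root last, so walk postorder right-to-left;
each value is the root of the current inorder slice — split it at that
value, recurse on the right subtree first, then the left.
Recursive splits:
  root=16; inorder splits into left=[1, 4, 7, 8], right=[21, 24]
  root=24; inorder splits into left=[21], right=[]
  root=21; inorder splits into left=[], right=[]
  root=1; inorder splits into left=[], right=[4, 7, 8]
  root=8; inorder splits into left=[4, 7], right=[]
  root=7; inorder splits into left=[4], right=[]
  root=4; inorder splits into left=[], right=[]
Reconstructed level-order: [16, 1, 24, 8, 21, 7, 4]


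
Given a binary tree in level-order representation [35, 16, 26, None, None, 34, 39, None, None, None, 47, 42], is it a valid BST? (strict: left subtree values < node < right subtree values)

Level-order array: [35, 16, 26, None, None, 34, 39, None, None, None, 47, 42]
Validate using subtree bounds (lo, hi): at each node, require lo < value < hi,
then recurse left with hi=value and right with lo=value.
Preorder trace (stopping at first violation):
  at node 35 with bounds (-inf, +inf): OK
  at node 16 with bounds (-inf, 35): OK
  at node 26 with bounds (35, +inf): VIOLATION
Node 26 violates its bound: not (35 < 26 < +inf).
Result: Not a valid BST


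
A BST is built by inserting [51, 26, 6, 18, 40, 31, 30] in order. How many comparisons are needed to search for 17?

Search path for 17: 51 -> 26 -> 6 -> 18
Found: False
Comparisons: 4


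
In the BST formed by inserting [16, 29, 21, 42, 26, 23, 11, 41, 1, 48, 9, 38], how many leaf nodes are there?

Tree built from: [16, 29, 21, 42, 26, 23, 11, 41, 1, 48, 9, 38]
Tree (level-order array): [16, 11, 29, 1, None, 21, 42, None, 9, None, 26, 41, 48, None, None, 23, None, 38]
Rule: A leaf has 0 children.
Per-node child counts:
  node 16: 2 child(ren)
  node 11: 1 child(ren)
  node 1: 1 child(ren)
  node 9: 0 child(ren)
  node 29: 2 child(ren)
  node 21: 1 child(ren)
  node 26: 1 child(ren)
  node 23: 0 child(ren)
  node 42: 2 child(ren)
  node 41: 1 child(ren)
  node 38: 0 child(ren)
  node 48: 0 child(ren)
Matching nodes: [9, 23, 38, 48]
Count of leaf nodes: 4


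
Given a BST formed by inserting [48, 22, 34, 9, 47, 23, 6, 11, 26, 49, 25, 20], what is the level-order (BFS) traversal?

Tree insertion order: [48, 22, 34, 9, 47, 23, 6, 11, 26, 49, 25, 20]
Tree (level-order array): [48, 22, 49, 9, 34, None, None, 6, 11, 23, 47, None, None, None, 20, None, 26, None, None, None, None, 25]
BFS from the root, enqueuing left then right child of each popped node:
  queue [48] -> pop 48, enqueue [22, 49], visited so far: [48]
  queue [22, 49] -> pop 22, enqueue [9, 34], visited so far: [48, 22]
  queue [49, 9, 34] -> pop 49, enqueue [none], visited so far: [48, 22, 49]
  queue [9, 34] -> pop 9, enqueue [6, 11], visited so far: [48, 22, 49, 9]
  queue [34, 6, 11] -> pop 34, enqueue [23, 47], visited so far: [48, 22, 49, 9, 34]
  queue [6, 11, 23, 47] -> pop 6, enqueue [none], visited so far: [48, 22, 49, 9, 34, 6]
  queue [11, 23, 47] -> pop 11, enqueue [20], visited so far: [48, 22, 49, 9, 34, 6, 11]
  queue [23, 47, 20] -> pop 23, enqueue [26], visited so far: [48, 22, 49, 9, 34, 6, 11, 23]
  queue [47, 20, 26] -> pop 47, enqueue [none], visited so far: [48, 22, 49, 9, 34, 6, 11, 23, 47]
  queue [20, 26] -> pop 20, enqueue [none], visited so far: [48, 22, 49, 9, 34, 6, 11, 23, 47, 20]
  queue [26] -> pop 26, enqueue [25], visited so far: [48, 22, 49, 9, 34, 6, 11, 23, 47, 20, 26]
  queue [25] -> pop 25, enqueue [none], visited so far: [48, 22, 49, 9, 34, 6, 11, 23, 47, 20, 26, 25]
Result: [48, 22, 49, 9, 34, 6, 11, 23, 47, 20, 26, 25]


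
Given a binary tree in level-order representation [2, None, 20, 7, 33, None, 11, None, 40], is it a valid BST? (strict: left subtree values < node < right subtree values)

Level-order array: [2, None, 20, 7, 33, None, 11, None, 40]
Validate using subtree bounds (lo, hi): at each node, require lo < value < hi,
then recurse left with hi=value and right with lo=value.
Preorder trace (stopping at first violation):
  at node 2 with bounds (-inf, +inf): OK
  at node 20 with bounds (2, +inf): OK
  at node 7 with bounds (2, 20): OK
  at node 11 with bounds (7, 20): OK
  at node 33 with bounds (20, +inf): OK
  at node 40 with bounds (33, +inf): OK
No violation found at any node.
Result: Valid BST


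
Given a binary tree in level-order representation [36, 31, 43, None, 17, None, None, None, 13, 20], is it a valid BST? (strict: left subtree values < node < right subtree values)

Level-order array: [36, 31, 43, None, 17, None, None, None, 13, 20]
Validate using subtree bounds (lo, hi): at each node, require lo < value < hi,
then recurse left with hi=value and right with lo=value.
Preorder trace (stopping at first violation):
  at node 36 with bounds (-inf, +inf): OK
  at node 31 with bounds (-inf, 36): OK
  at node 17 with bounds (31, 36): VIOLATION
Node 17 violates its bound: not (31 < 17 < 36).
Result: Not a valid BST


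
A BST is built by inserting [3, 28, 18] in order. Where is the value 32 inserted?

Starting tree (level order): [3, None, 28, 18]
Insertion path: 3 -> 28
Result: insert 32 as right child of 28
Final tree (level order): [3, None, 28, 18, 32]


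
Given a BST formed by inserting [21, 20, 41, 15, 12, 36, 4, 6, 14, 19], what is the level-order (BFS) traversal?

Tree insertion order: [21, 20, 41, 15, 12, 36, 4, 6, 14, 19]
Tree (level-order array): [21, 20, 41, 15, None, 36, None, 12, 19, None, None, 4, 14, None, None, None, 6]
BFS from the root, enqueuing left then right child of each popped node:
  queue [21] -> pop 21, enqueue [20, 41], visited so far: [21]
  queue [20, 41] -> pop 20, enqueue [15], visited so far: [21, 20]
  queue [41, 15] -> pop 41, enqueue [36], visited so far: [21, 20, 41]
  queue [15, 36] -> pop 15, enqueue [12, 19], visited so far: [21, 20, 41, 15]
  queue [36, 12, 19] -> pop 36, enqueue [none], visited so far: [21, 20, 41, 15, 36]
  queue [12, 19] -> pop 12, enqueue [4, 14], visited so far: [21, 20, 41, 15, 36, 12]
  queue [19, 4, 14] -> pop 19, enqueue [none], visited so far: [21, 20, 41, 15, 36, 12, 19]
  queue [4, 14] -> pop 4, enqueue [6], visited so far: [21, 20, 41, 15, 36, 12, 19, 4]
  queue [14, 6] -> pop 14, enqueue [none], visited so far: [21, 20, 41, 15, 36, 12, 19, 4, 14]
  queue [6] -> pop 6, enqueue [none], visited so far: [21, 20, 41, 15, 36, 12, 19, 4, 14, 6]
Result: [21, 20, 41, 15, 36, 12, 19, 4, 14, 6]


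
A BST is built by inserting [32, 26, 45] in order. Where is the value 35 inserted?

Starting tree (level order): [32, 26, 45]
Insertion path: 32 -> 45
Result: insert 35 as left child of 45
Final tree (level order): [32, 26, 45, None, None, 35]


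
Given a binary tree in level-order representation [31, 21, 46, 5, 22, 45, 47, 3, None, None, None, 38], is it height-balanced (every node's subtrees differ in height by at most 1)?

Tree (level-order array): [31, 21, 46, 5, 22, 45, 47, 3, None, None, None, 38]
Definition: a tree is height-balanced if, at every node, |h(left) - h(right)| <= 1 (empty subtree has height -1).
Bottom-up per-node check:
  node 3: h_left=-1, h_right=-1, diff=0 [OK], height=0
  node 5: h_left=0, h_right=-1, diff=1 [OK], height=1
  node 22: h_left=-1, h_right=-1, diff=0 [OK], height=0
  node 21: h_left=1, h_right=0, diff=1 [OK], height=2
  node 38: h_left=-1, h_right=-1, diff=0 [OK], height=0
  node 45: h_left=0, h_right=-1, diff=1 [OK], height=1
  node 47: h_left=-1, h_right=-1, diff=0 [OK], height=0
  node 46: h_left=1, h_right=0, diff=1 [OK], height=2
  node 31: h_left=2, h_right=2, diff=0 [OK], height=3
All nodes satisfy the balance condition.
Result: Balanced


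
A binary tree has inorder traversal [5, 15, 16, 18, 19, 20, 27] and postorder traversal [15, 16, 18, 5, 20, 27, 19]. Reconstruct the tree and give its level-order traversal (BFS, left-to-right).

Inorder:   [5, 15, 16, 18, 19, 20, 27]
Postorder: [15, 16, 18, 5, 20, 27, 19]
Algorithm: postorder visits root last, so walk postorder right-to-left;
each value is the root of the current inorder slice — split it at that
value, recurse on the right subtree first, then the left.
Recursive splits:
  root=19; inorder splits into left=[5, 15, 16, 18], right=[20, 27]
  root=27; inorder splits into left=[20], right=[]
  root=20; inorder splits into left=[], right=[]
  root=5; inorder splits into left=[], right=[15, 16, 18]
  root=18; inorder splits into left=[15, 16], right=[]
  root=16; inorder splits into left=[15], right=[]
  root=15; inorder splits into left=[], right=[]
Reconstructed level-order: [19, 5, 27, 18, 20, 16, 15]


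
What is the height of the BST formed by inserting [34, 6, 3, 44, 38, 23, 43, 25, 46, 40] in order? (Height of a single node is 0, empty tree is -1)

Insertion order: [34, 6, 3, 44, 38, 23, 43, 25, 46, 40]
Tree (level-order array): [34, 6, 44, 3, 23, 38, 46, None, None, None, 25, None, 43, None, None, None, None, 40]
Compute height bottom-up (empty subtree = -1):
  height(3) = 1 + max(-1, -1) = 0
  height(25) = 1 + max(-1, -1) = 0
  height(23) = 1 + max(-1, 0) = 1
  height(6) = 1 + max(0, 1) = 2
  height(40) = 1 + max(-1, -1) = 0
  height(43) = 1 + max(0, -1) = 1
  height(38) = 1 + max(-1, 1) = 2
  height(46) = 1 + max(-1, -1) = 0
  height(44) = 1 + max(2, 0) = 3
  height(34) = 1 + max(2, 3) = 4
Height = 4


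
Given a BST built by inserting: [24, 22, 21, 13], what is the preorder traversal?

Tree insertion order: [24, 22, 21, 13]
Tree (level-order array): [24, 22, None, 21, None, 13]
Preorder traversal: [24, 22, 21, 13]


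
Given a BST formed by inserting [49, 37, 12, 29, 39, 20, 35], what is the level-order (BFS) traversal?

Tree insertion order: [49, 37, 12, 29, 39, 20, 35]
Tree (level-order array): [49, 37, None, 12, 39, None, 29, None, None, 20, 35]
BFS from the root, enqueuing left then right child of each popped node:
  queue [49] -> pop 49, enqueue [37], visited so far: [49]
  queue [37] -> pop 37, enqueue [12, 39], visited so far: [49, 37]
  queue [12, 39] -> pop 12, enqueue [29], visited so far: [49, 37, 12]
  queue [39, 29] -> pop 39, enqueue [none], visited so far: [49, 37, 12, 39]
  queue [29] -> pop 29, enqueue [20, 35], visited so far: [49, 37, 12, 39, 29]
  queue [20, 35] -> pop 20, enqueue [none], visited so far: [49, 37, 12, 39, 29, 20]
  queue [35] -> pop 35, enqueue [none], visited so far: [49, 37, 12, 39, 29, 20, 35]
Result: [49, 37, 12, 39, 29, 20, 35]


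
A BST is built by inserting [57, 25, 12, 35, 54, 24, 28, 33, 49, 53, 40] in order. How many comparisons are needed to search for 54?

Search path for 54: 57 -> 25 -> 35 -> 54
Found: True
Comparisons: 4


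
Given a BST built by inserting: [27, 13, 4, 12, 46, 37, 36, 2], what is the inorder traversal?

Tree insertion order: [27, 13, 4, 12, 46, 37, 36, 2]
Tree (level-order array): [27, 13, 46, 4, None, 37, None, 2, 12, 36]
Inorder traversal: [2, 4, 12, 13, 27, 36, 37, 46]


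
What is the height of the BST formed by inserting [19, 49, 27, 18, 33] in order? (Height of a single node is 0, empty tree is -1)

Insertion order: [19, 49, 27, 18, 33]
Tree (level-order array): [19, 18, 49, None, None, 27, None, None, 33]
Compute height bottom-up (empty subtree = -1):
  height(18) = 1 + max(-1, -1) = 0
  height(33) = 1 + max(-1, -1) = 0
  height(27) = 1 + max(-1, 0) = 1
  height(49) = 1 + max(1, -1) = 2
  height(19) = 1 + max(0, 2) = 3
Height = 3


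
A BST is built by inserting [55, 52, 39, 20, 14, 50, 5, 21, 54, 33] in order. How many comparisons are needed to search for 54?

Search path for 54: 55 -> 52 -> 54
Found: True
Comparisons: 3


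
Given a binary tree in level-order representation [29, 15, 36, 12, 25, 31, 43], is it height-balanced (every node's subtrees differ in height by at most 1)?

Tree (level-order array): [29, 15, 36, 12, 25, 31, 43]
Definition: a tree is height-balanced if, at every node, |h(left) - h(right)| <= 1 (empty subtree has height -1).
Bottom-up per-node check:
  node 12: h_left=-1, h_right=-1, diff=0 [OK], height=0
  node 25: h_left=-1, h_right=-1, diff=0 [OK], height=0
  node 15: h_left=0, h_right=0, diff=0 [OK], height=1
  node 31: h_left=-1, h_right=-1, diff=0 [OK], height=0
  node 43: h_left=-1, h_right=-1, diff=0 [OK], height=0
  node 36: h_left=0, h_right=0, diff=0 [OK], height=1
  node 29: h_left=1, h_right=1, diff=0 [OK], height=2
All nodes satisfy the balance condition.
Result: Balanced
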